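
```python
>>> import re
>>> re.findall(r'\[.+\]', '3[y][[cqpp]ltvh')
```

['[y][[cqpp]']

Walking the string: at [1:11] → '[y][[cqpp]'.
With no groups in the pattern, `findall` gives back each whole match — 1 here.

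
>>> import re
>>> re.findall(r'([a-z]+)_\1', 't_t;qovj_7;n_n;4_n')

['t', 'n']

A backreference is literal: `\1` must see the identical characters the first group matched.
Walking the string: at [0:3] match 't_t', group 1 = 't'; at [11:14] match 'n_n', group 1 = 'n'.
Because there's exactly one group, `findall` drops the full match and keeps group 1 from each hit.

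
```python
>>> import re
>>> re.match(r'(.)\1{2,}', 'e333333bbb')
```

None

`\1` is not a pattern — it's the concrete string captured by group 1, re-applied verbatim.
`match` is anchored at position 0; if the pattern doesn't fit there, it returns None.
Here position 0 doesn't satisfy it, so the call returns None.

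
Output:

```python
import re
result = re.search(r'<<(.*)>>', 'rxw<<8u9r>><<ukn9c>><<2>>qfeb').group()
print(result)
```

<<8u9r>><<ukn9c>><<2>>

Unlike `match`, `search` isn't anchored — it looks for the pattern anywhere in the string.
The match spans [3:25] → '<<8u9r>><<ukn9c>><<2>>'.
Captured: group 1 = '8u9r>><<ukn9c>><<2'.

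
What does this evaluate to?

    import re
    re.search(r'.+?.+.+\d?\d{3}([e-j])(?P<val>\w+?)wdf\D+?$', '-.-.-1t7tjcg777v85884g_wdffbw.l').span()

The match spans [0:31] → '-.-.-1t7tjcg777v85884g_wdffbw.l'.

(0, 31)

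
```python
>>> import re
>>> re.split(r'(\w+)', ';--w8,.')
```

Pattern: one or more of a word character (captured).
Matches to split on: at [3:5] → 'w8'.
Because the pattern has a capturing group, `split` also inserts each captured text between the pieces.

[';--', 'w8', ',.']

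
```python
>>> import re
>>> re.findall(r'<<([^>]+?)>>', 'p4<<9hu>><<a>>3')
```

Matches: at [2:9] match '<<9hu>>', group 1 = '9hu'; at [9:14] match '<<a>>', group 1 = 'a'.
`findall` collects group 1 from each match (2 total).

['9hu', 'a']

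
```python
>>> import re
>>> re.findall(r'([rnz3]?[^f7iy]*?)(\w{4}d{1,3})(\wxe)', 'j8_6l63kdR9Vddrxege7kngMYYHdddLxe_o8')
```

[('j8_6l63k', 'dR9Vdd', 'rxe'), ('kng', 'MYYHddd', 'Lxe')]

Lazy quantifiers expand one character at a time until the remainder of the pattern can match.
`findall` packs the 3 group values into a tuple for every match.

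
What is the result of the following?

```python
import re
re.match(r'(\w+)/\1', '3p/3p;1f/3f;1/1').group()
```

The backreference `\1` re-matches whatever the first group consumed, character for character.
`re.match` won't scan ahead — the pattern has to work from the very first character.
The match spans [0:5] → '3p/3p'.
Captured: group 1 = '3p'.

'3p/3p'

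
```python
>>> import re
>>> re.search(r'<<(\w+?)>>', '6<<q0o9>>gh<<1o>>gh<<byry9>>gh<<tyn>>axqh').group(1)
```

'q0o9'

The match spans [1:9] → '<<q0o9>>'.
Captured: group 1 = 'q0o9'.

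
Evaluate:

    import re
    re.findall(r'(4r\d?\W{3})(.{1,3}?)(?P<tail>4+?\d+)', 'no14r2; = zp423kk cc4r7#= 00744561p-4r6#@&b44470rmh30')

Pattern: the literal '4r', then optionally a digit, then exactly 3 of a non-word character (captured); then 1 to 3 of any character (lazy) (captured); then one or more of the literal '4' (lazy), then one or more of a digit (captured as 'tail').
With the lazy modifier that quantifier settles for the fewest repetitions that let the rest of the pattern succeed (the atoms after it are unaffected and can still be greedy).
Walking the string: at [3:15] match '4r2; = zp423', groups = ('4r2; =', ' zp', '423'); at [20:34] match '4r7#= 00744561', groups = ('4r7#= ', '007', '44561'); at [36:48] match '4r6#@&b44470', groups = ('4r6#@&', 'b', '44470').
With 3 capturing groups, `findall` returns a 3-tuple per match.

[('4r2; =', ' zp', '423'), ('4r7#= ', '007', '44561'), ('4r6#@&', 'b', '44470')]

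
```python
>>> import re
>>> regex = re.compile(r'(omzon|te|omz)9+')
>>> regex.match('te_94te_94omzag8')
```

`re.match` won't scan ahead — the pattern has to work from the very first character.
Here position 0 doesn't satisfy it, so the call returns None.

None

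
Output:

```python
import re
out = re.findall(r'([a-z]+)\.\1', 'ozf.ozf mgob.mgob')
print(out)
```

A backreference is literal: `\1` must see the identical characters the first group matched.
`findall` collects group 1 from each match (2 total).

['ozf', 'mgob']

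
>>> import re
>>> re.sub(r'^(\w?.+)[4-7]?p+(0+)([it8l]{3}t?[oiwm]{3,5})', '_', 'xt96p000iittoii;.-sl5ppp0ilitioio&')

'_&'

The pattern matches anchored at the start of the string; then optionally a word character, then one or more of any character (captured); then optionally a character in [4-7], then one or more of a literal 'p'; then one or more of a literal '0' (captured); then exactly 3 of one of [it8l], then optionally the literal 't', then 3 to 5 of one of [oiwm] (captured).
`sub` substitutes '_' at each match site.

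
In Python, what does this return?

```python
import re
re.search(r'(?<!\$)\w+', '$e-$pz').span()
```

`(?!…)`/`(?<!…)` only lets a position through if the neighbouring text does NOT match; no characters are consumed.
The match spans [5:6] → 'z'.

(5, 6)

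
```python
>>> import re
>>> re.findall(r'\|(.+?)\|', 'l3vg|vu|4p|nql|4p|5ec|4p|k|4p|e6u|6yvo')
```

Walking the string: at [4:8] match '|vu|', group 1 = 'vu'; at [10:15] match '|nql|', group 1 = 'nql'; at [17:22] match '|5ec|', group 1 = '5ec'; at [24:27] match '|k|', group 1 = 'k'; at [29:34] match '|e6u|', group 1 = 'e6u'.
Because there's exactly one group, `findall` drops the full match and keeps group 1 from each hit.

['vu', 'nql', '5ec', 'k', 'e6u']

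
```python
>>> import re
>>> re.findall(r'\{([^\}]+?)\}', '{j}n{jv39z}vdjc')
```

With a single group, `findall` returns only what that group captured — 2 items.

['j', 'jv39z']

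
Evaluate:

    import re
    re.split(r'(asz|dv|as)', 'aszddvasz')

['', 'asz', 'd', 'dv', '', 'asz', '']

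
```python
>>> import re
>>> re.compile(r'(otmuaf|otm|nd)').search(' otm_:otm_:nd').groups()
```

Unlike `match`, `search` isn't anchored — it looks for the pattern anywhere in the string.
The match spans [1:4] → 'otm'.
Captured: group 1 = 'otm'.

('otm',)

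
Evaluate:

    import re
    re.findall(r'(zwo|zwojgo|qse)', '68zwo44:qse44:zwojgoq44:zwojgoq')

['zwo', 'qse', 'zwo', 'zwo']

`|` is ordered: at each position the engine commits to the first alternative that works.
Scanning left to right: at [2:5] match 'zwo', group 1 = 'zwo'; at [8:11] match 'qse', group 1 = 'qse'; at [14:17] match 'zwo', group 1 = 'zwo'; at [24:27] match 'zwo', group 1 = 'zwo'.
Because there's exactly one group, `findall` drops the full match and keeps group 1 from each hit.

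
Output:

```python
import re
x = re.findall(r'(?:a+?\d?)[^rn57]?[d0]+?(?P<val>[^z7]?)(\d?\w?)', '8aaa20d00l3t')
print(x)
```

[('0', '0l')]

Because the quantifier is non-greedy, it stops expanding at the earliest point where the rest of the pattern can succeed.
`findall` packs the 2 group values into a tuple for every match.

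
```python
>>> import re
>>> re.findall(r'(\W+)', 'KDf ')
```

[' ']

Pattern: one or more of a non-word character (captured).
Matches: at [3:4] match ' ', group 1 = ' '.
`findall` collects group 1 from the one match (1 total).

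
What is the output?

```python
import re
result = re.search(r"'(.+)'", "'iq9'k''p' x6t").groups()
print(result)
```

("iq9'k''p",)

`re.search` scans for the first position where the pattern succeeds.
The match spans [0:10] → "'iq9'k''p'".
Captured: group 1 = "iq9'k''p".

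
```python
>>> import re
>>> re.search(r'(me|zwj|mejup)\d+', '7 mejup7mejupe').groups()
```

`search` walks the string left to right and returns the first match it finds.
The match spans [2:8] → 'mejup7'.
Captured: group 1 = 'mejup'.

('mejup',)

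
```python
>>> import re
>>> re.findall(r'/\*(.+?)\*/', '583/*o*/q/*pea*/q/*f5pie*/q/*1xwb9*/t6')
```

With the lazy modifier that quantifier settles for the fewest repetitions that let the rest of the pattern succeed (the atoms after it are unaffected and can still be greedy).
Matches: at [3:8] match '/*o*/', group 1 = 'o'; at [9:16] match '/*pea*/', group 1 = 'pea'; at [17:26] match '/*f5pie*/', group 1 = 'f5pie'; at [27:36] match '/*1xwb9*/', group 1 = '1xwb9'.
With a single group, `findall` returns only what that group captured — 4 items.

['o', 'pea', 'f5pie', '1xwb9']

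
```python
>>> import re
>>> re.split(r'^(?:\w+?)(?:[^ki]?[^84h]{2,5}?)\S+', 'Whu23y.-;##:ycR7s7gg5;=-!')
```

['', '']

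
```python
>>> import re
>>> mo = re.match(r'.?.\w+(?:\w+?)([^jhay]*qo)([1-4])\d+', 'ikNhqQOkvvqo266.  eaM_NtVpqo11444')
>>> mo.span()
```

(0, 15)

The pattern matches optionally any character, then any character, then one or more of a word character; then one or more of a word character (lazy) (non-capturing group); then zero or more of any character except [jhay], then the literal 'qo' (captured); then a character in [1-4] (captured); then one or more of a digit.
With `match`, the pattern is implicitly anchored at the beginning.
The match spans [0:15] → 'ikNhqQOkvvqo266'.
Captured: group 1 = 'qo', group 2 = '2'.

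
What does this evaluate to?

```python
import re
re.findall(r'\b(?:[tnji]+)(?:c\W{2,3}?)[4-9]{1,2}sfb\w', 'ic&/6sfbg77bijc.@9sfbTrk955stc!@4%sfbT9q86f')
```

Pattern: a word boundary (`\b`, zero-width); then one or more of one of [tnji] (non-capturing group); then a literal 'c', then 2 to 3 of a non-word character (lazy) (non-capturing group); then 1 to 2 of a character in [4-9], then the literal 'sfb', then a word character.
Walking the string: at [0:9] → 'ic&/6sfbg'.
No capturing groups, so `findall` returns the 1 full match string.

['ic&/6sfbg']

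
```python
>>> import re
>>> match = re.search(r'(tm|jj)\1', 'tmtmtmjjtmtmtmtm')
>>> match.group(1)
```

'tm'

After group 1 captures some text, `\1` only succeeds where that same text appears again.
Unlike `match`, `search` isn't anchored — it looks for the pattern anywhere in the string.
The match spans [0:4] → 'tmtm'.
Captured: group 1 = 'tm'.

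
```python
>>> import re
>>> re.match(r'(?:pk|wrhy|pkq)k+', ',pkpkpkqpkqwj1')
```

`match` is anchored at position 0; if the pattern doesn't fit there, it returns None.
Here position 0 doesn't satisfy it, so the call returns None.

None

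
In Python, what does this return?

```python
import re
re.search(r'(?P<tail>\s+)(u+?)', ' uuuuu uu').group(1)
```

' '

The pattern matches one or more of whitespace (captured as 'tail'); then one or more of a literal 'u' (lazy) (captured).
`search` walks the string left to right and returns the first match it finds.
The match spans [0:2] → ' u'.
Captured: group 1 = ' ', group 2 = 'u'.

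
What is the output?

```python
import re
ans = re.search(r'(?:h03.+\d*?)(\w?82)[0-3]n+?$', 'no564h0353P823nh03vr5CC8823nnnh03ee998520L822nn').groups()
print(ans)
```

The match spans [5:47] → 'h0353P823nh03vr5CC8823nnnh03ee998520L822nn'.
Captured: group 1 = '82'.

('82',)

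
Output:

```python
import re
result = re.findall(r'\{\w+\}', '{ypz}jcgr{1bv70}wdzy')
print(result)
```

With no groups in the pattern, `findall` gives back each whole match — 2 here.

['{ypz}', '{1bv70}']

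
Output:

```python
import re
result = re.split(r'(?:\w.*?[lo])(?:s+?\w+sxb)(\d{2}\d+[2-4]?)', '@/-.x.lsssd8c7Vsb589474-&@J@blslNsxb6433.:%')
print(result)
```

['@/-.', '6433', '.:%']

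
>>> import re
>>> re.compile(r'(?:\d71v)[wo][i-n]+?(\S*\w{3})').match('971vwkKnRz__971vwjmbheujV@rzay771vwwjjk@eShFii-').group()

'971vwkKnRz__971vwjmbheujV@rzay771vwwjjk@eShFii'

`re.match` only tries the pattern at the start of the string.
The match spans [0:46] → '971vwkKnRz__971vwjmbheujV@rzay771vwwjjk@eShFii'.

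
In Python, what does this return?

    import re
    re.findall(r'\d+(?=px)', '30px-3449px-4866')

['30', '3449']

The `(?=…)`/`(?<=…)` assertion just peeks at neighbouring text; it doesn't advance the match position.
Matches: at [0:2] → '30'; at [5:9] → '3449'.
Since nothing is captured, `findall` lists the 2 matched substrings directly.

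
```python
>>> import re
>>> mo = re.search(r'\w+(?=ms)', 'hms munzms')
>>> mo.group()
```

'h'

The lookaround is zero-width — it requires the adjacent text to match without consuming it, so the asserted text isn't part of the match.
`search` walks the string left to right and returns the first match it finds.
The match spans [0:1] → 'h'.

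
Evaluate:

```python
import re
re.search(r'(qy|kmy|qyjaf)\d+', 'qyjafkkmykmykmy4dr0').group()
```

'kmy4'

`search` walks the string left to right and returns the first match it finds.
The match spans [12:16] → 'kmy4'.
Captured: group 1 = 'kmy'.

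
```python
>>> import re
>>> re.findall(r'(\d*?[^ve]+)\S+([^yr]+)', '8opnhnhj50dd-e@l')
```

This matches zero or more of a digit (lazy), then one or more of any character except [ve] (captured); then one or more of a non-whitespace character; then one or more of any character except [yr] (captured).
Matches: at [0:16] match '8opnhnhj50dd-e@l', groups = ('8opnhnhj50dd-', 'l').
`findall` packs the 2 group values into a tuple for every match.

[('8opnhnhj50dd-', 'l')]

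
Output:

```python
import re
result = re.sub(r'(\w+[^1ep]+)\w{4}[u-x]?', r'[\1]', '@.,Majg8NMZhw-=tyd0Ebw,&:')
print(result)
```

@.,[Majg8NMZhw-=tyd],&:

This matches one or more of a word character, then one or more of any character except [1ep] (captured); then exactly 4 of a word character, then optionally a character in [u-x].
Each match is replaced using the text its own group 1 captured.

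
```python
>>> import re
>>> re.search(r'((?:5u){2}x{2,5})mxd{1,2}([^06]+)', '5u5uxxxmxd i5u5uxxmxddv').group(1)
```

'5u5uxxx'

Pattern: the literal '5u' repeated 2 times, then 2 to 5 of the literal 'x' (captured); then the literal 'mx', then 1 to 2 of a literal 'd'; then one or more of any character except [06] (captured).
`search` walks the string left to right and returns the first match it finds.
The match spans [0:23] → '5u5uxxxmxd i5u5uxxmxddv'.
Captured: group 1 = '5u5uxxx', group 2 = ' i5u5uxxmxddv'.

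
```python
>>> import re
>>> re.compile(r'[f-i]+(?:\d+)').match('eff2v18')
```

None

This matches one or more of a character in [f-i]; then one or more of a digit (non-capturing group).
`re.match` only tries the pattern at the start of the string.
Here position 0 doesn't satisfy it, so the call returns None.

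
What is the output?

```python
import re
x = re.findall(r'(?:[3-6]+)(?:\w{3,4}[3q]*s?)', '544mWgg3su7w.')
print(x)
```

The pattern matches one or more of a character in [3-6] (non-capturing group); then 3 to 4 of a word character, then zero or more of one of [3q], then optionally the literal 's' (non-capturing group).
Scanning left to right: at [0:9] → '544mWgg3s'.
`findall` yields the raw match text (1 of them) because the pattern has no groups.

['544mWgg3s']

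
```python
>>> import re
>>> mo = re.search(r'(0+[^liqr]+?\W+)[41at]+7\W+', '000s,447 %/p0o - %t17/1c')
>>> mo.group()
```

The pattern matches one or more of a literal '0', then one or more of any character except [liqr] (lazy), then one or more of a non-word character (captured); then one or more of one of [41at], then the literal '7', then one or more of a non-word character.
`re.search` tries every starting position until one works.
The match spans [0:11] → '000s,447 %/'.
Captured: group 1 = '000s,'.

'000s,447 %/'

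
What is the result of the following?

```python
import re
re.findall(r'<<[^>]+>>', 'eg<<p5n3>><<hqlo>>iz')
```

Walking the string: at [2:10] → '<<p5n3>>'; at [10:18] → '<<hqlo>>'.
With no groups in the pattern, `findall` gives back each whole match — 2 here.

['<<p5n3>>', '<<hqlo>>']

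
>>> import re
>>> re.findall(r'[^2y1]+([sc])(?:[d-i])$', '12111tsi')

The pattern matches one or more of any character except [2y1]; then one of [sc] (captured); then a character in [d-i] (non-capturing group); then anchored at the end.
Matches: at [5:8] match 'tsi', group 1 = 's'.
One capturing group, so `findall` returns just the captured substring from the one match — 1 in all.

['s']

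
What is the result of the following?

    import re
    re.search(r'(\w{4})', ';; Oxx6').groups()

The pattern matches exactly 4 of a word character (captured).
`re.search` scans for the first position where the pattern succeeds.
The match spans [3:7] → 'Oxx6'.
Captured: group 1 = 'Oxx6'.

('Oxx6',)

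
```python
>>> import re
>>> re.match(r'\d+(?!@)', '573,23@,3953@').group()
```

`re.match` only tries the pattern at the start of the string.
The match spans [0:3] → '573'.

'573'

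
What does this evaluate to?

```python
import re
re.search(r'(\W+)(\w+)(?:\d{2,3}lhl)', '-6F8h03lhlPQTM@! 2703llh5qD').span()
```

Pattern: one or more of a non-word character (captured); then one or more of a word character (captured); then 2 to 3 of a digit, then the literal 'lhl' (non-capturing group).
`search` walks the string left to right and returns the first match it finds.
The match spans [0:10] → '-6F8h03lhl'.
Captured: group 1 = '-', group 2 = '6F8h'.

(0, 10)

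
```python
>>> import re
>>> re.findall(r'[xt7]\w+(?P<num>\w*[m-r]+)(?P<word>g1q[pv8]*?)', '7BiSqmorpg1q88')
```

This matches one of [xt7], then one or more of a word character; then zero or more of a word character, then one or more of a character in [m-r] (captured as 'num'); then the literal 'g1q', then zero or more of one of [pv8] (lazy) (captured as 'word').
Lazy quantifiers expand one character at a time until the remainder of the pattern can match.
Walking the string: at [0:12] match '7BiSqmorpg1q', groups = ('p', 'g1q').
With 2 capturing groups, `findall` returns a 2-tuple per match.

[('p', 'g1q')]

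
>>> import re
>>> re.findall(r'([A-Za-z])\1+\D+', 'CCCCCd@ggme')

['C']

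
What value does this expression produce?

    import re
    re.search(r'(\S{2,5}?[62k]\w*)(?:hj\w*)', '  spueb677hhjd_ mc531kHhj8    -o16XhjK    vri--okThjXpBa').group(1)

'spueb677h'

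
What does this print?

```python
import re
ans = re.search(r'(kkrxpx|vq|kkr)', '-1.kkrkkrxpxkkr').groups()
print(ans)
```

`re.search` scans for the first position where the pattern succeeds.
The match spans [3:6] → 'kkr'.
Captured: group 1 = 'kkr'.

('kkr',)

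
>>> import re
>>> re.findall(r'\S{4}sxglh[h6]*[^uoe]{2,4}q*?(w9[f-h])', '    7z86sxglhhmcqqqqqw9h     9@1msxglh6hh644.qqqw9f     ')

Pattern: exactly 4 of a non-whitespace character, then the literal 'sxg', then the literal 'lh'; then zero or more of one of [h6]; then 2 to 4 of any character except [uoe], then zero or more of the literal 'q' (lazy); then the literal 'w9', then a character in [f-h] (captured).
`findall` collects group 1 from each match (2 total).

['w9h', 'w9f']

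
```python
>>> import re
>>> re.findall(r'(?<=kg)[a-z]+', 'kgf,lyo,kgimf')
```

Lookahead/lookbehind check context without consuming it, so the matched span excludes the asserted characters.
Scanning left to right: at [2:3] → 'f'; at [10:13] → 'imf'.
No capturing groups, so `findall` returns the 2 full match strings.

['f', 'imf']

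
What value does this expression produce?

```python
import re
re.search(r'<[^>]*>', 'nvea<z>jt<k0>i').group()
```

'<z>'

`re.search` tries every starting position until one works.
The match spans [4:7] → '<z>'.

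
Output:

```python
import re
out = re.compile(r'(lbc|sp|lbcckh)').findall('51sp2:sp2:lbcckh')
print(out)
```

['sp', 'sp', 'lbc']

The regex engine tests alternatives in the order written; an earlier branch that matches wins even if a later one would match more.
Walking the string: at [2:4] match 'sp', group 1 = 'sp'; at [6:8] match 'sp', group 1 = 'sp'; at [10:13] match 'lbc', group 1 = 'lbc'.
Because there's exactly one group, `findall` drops the full match and keeps group 1 from each hit.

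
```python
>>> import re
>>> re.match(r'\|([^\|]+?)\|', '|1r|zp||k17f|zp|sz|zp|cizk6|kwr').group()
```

'|1r|'

With `match`, the pattern is implicitly anchored at the beginning.
The match spans [0:4] → '|1r|'.
Captured: group 1 = '1r'.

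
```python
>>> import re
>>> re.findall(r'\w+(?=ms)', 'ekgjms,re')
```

['ekgj']

The positive lookaround only admits positions where the adjacent text matches; those characters stay outside the span.
Scanning left to right: at [0:4] → 'ekgj'.
No capturing groups, so `findall` returns the 1 full match string.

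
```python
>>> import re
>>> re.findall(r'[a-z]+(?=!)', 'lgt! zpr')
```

Lookahead/lookbehind check context without consuming it, so the matched span excludes the asserted characters.
Matches: at [0:3] → 'lgt'.
No capturing groups, so `findall` returns the 1 full match string.

['lgt']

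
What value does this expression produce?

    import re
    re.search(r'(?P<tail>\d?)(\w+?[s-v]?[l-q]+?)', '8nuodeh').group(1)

The match spans [0:4] → '8nuo'.
Captured: group 1 = '8', group 2 = 'nuo'.

'8'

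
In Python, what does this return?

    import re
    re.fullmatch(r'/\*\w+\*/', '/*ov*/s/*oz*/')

None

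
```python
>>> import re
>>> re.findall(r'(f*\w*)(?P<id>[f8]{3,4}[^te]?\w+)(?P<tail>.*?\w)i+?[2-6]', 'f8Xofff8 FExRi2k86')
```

[('f8Xof', 'ff8 FEx', 'R')]

Multiple groups make `findall` return tuples — one 3-tuple for the one match.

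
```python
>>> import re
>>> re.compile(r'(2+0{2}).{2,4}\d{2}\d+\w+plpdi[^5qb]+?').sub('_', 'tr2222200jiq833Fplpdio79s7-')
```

'tr_79s7-'

This matches one or more of a literal '2', then exactly 2 of a literal '0' (captured); then 2 to 4 of any character, then exactly 2 of a digit; then one or more of a digit, then one or more of a word character, then the literal 'pl'; then the literal 'pdi', then one or more of any character except [5qb] (lazy).
A non-greedy quantifier consumes as few characters as it can — just enough that the remainder of the pattern still matches from where it stops; whatever follows it matches normally.
Matches: at [2:22] → '2222200jiq833Fplpdio'.
Every occurrence is swapped for '_'.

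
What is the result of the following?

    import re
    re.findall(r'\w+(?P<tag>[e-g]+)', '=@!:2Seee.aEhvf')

['e', 'f']

Pattern: one or more of a word character; then one or more of a character in [e-g] (captured as 'tag').
Scanning left to right: at [4:9] match '2Seee', group 1 = 'e'; at [10:15] match 'aEhvf', group 1 = 'f'.
Because there's exactly one group, `findall` drops the full match and keeps group 1 from each hit.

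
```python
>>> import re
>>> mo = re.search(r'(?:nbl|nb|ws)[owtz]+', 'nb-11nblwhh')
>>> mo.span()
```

(5, 9)

The match spans [5:9] → 'nblw'.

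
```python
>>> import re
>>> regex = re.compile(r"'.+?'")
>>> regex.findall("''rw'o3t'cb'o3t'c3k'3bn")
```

["''rw'", "'cb'", "'c3k'"]

A non-greedy quantifier consumes as few characters as it can — just enough that the remainder of the pattern still matches from where it stops; whatever follows it matches normally.
`findall` yields the raw match text (3 of them) because the pattern has no groups.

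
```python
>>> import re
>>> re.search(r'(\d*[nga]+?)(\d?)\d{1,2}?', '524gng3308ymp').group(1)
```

This matches zero or more of a digit, then one or more of one of [nga] (lazy) (captured); then optionally a digit (captured); then 1 to 2 of a digit (lazy).
Lazy quantifiers expand one character at a time until the remainder of the pattern can match.
`search` walks the string left to right and returns the first match it finds.
The match spans [0:8] → '524gng33'.
Captured: group 1 = '524gng', group 2 = '3'.

'524gng'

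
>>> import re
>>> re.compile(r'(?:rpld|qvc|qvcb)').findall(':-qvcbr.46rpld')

Branches in `(...|...)` are attempted left-to-right; the first branch that allows the whole pattern to succeed is taken.
Matches: at [2:5] → 'qvc'; at [10:14] → 'rpld'.
No capturing groups, so `findall` returns the 2 full match strings.

['qvc', 'rpld']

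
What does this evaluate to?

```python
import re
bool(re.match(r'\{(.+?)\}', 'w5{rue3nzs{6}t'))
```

False

`re.match` won't scan ahead — the pattern has to work from the very first character.
Here position 0 doesn't satisfy it, so the call returns None, and `bool(None)` is False.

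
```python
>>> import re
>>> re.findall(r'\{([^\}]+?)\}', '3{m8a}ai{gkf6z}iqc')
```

['m8a', 'gkf6z']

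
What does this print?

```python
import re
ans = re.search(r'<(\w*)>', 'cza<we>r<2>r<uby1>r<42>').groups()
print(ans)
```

`search` walks the string left to right and returns the first match it finds.
The match spans [3:7] → '<we>'.
Captured: group 1 = 'we'.

('we',)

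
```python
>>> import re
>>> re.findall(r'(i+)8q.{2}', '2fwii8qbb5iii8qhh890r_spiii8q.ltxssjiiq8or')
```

['ii', 'iii', 'iii']

With a single group, `findall` returns only what that group captured — 3 items.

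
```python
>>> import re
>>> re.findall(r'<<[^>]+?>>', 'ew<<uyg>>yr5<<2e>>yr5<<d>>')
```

`findall` yields the raw match text (3 of them) because the pattern has no groups.

['<<uyg>>', '<<2e>>', '<<d>>']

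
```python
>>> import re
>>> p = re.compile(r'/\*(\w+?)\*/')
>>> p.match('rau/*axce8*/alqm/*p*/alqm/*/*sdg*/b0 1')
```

None

With `match`, the pattern is implicitly anchored at the beginning.
Here the pattern fails at index 0, so the call returns None.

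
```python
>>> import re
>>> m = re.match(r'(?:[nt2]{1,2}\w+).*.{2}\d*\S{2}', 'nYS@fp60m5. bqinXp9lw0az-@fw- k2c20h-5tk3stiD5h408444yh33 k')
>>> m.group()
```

'nYS@fp60m5. bqinXp9lw0az-@fw- k2c20h-5tk3stiD5h408444yh33'

The pattern matches 1 to 2 of one of [nt2], then one or more of a word character (non-capturing group); then zero or more of any character; then exactly 2 of any character, then zero or more of a digit, then exactly 2 of a non-whitespace character.
With `match`, the pattern is implicitly anchored at the beginning.
The match spans [0:57] → 'nYS@fp60m5. bqinXp9lw0az-@fw- k2c20h-5tk3stiD5h408444yh33'.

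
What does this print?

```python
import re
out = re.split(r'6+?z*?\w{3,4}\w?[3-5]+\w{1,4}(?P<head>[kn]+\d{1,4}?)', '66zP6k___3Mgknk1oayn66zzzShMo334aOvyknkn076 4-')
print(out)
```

['66zP', 'k1', 'oayn', 'knkn0', '76 4-']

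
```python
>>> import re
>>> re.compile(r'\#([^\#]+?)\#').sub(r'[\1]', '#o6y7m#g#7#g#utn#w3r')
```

'[o6y7m]g[7]g[utn]w3r'

The replacement refers to a captured group, so each match is rewritten using its own captured text.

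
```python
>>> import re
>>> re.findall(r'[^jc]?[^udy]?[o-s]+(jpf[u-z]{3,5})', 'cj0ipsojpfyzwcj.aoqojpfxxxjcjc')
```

With a single group, `findall` returns only what that group captured — 2 items.

['jpfyzw', 'jpfxxx']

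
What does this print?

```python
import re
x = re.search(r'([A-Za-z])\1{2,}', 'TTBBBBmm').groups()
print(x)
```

('B',)

After group 1 captures some text, `\1` only succeeds where that same text appears again.
`re.search` tries every starting position until one works.
The match spans [2:6] → 'BBBB'.
Captured: group 1 = 'B'.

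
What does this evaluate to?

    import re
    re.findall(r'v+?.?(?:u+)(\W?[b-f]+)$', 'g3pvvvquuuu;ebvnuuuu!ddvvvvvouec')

['ec']

Because there's exactly one group, `findall` drops the full match and keeps group 1 from the one hit.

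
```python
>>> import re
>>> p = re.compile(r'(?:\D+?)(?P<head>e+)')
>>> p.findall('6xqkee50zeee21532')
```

['ee', 'eee']

Because there's exactly one group, `findall` drops the full match and keeps group 1 from each hit.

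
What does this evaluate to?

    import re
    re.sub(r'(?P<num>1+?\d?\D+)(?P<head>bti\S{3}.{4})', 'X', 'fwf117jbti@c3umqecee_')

The pattern matches one or more of a literal '1' (lazy), then optionally a digit, then one or more of a non-digit (captured as 'num'); then the literal 'bti', then exactly 3 of a non-whitespace character, then exactly 4 of any character (captured as 'head').
Each match is replaced by 'X'.

'fwfXcee_'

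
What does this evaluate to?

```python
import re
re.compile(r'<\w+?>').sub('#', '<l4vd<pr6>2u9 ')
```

'<l4vd#2u9 '

Each match is replaced by '#'.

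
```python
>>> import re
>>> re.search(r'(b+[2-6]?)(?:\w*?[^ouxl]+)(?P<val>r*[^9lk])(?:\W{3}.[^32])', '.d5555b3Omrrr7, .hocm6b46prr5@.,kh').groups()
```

This matches one or more of the literal 'b', then optionally a character in [2-6] (captured); then zero or more of a word character (lazy), then one or more of any character except [ouxl] (non-capturing group); then zero or more of the literal 'r', then any character except [9lk] (captured as 'val'); then exactly 3 of a non-word character, then any character, then any character except [32] (non-capturing group).
Unlike `match`, `search` isn't anchored — it looks for the pattern anywhere in the string.
The match spans [6:19] → 'b3Omrrr7, .ho'.
Captured: group 1 = 'b3', group 2 = '7'.

('b3', '7')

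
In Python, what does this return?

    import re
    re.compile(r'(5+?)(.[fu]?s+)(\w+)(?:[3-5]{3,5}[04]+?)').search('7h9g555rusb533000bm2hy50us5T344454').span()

(4, 34)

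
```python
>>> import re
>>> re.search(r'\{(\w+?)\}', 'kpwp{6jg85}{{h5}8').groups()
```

('6jg85',)

`search` walks the string left to right and returns the first match it finds.
The match spans [4:11] → '{6jg85}'.
Captured: group 1 = '6jg85'.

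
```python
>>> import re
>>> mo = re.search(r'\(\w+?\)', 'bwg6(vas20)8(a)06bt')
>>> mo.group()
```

'(vas20)'

The match spans [4:11] → '(vas20)'.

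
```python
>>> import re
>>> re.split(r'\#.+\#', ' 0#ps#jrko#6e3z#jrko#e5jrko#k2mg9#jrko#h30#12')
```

[' 0', '12']

Matches to split on: at [2:43] → '#ps#jrko#6e3z#jrko#e5jrko#k2mg9#jrko#h30#'.
Each match becomes a cut point; 2 segments remain.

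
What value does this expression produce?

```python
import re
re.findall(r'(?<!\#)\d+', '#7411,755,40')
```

`(?!…)`/`(?<!…)` only lets a position through if the neighbouring text does NOT match; no characters are consumed.
Matches: at [2:5] → '411'; at [6:9] → '755'; at [10:12] → '40'.
No capturing groups, so `findall` returns the 3 full match strings.

['411', '755', '40']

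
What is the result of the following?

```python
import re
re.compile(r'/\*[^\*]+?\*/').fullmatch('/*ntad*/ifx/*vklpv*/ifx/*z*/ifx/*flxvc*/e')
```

`re.fullmatch` is like wrapping the pattern in `^…$` (in single-line mode).
Here the string isn't matched end-to-end, so the call returns None.

None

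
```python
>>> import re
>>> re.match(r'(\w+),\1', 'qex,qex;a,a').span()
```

After group 1 captures some text, `\1` only succeeds where that same text appears again.
`match` is anchored at position 0; if the pattern doesn't fit there, it returns None.
The match spans [0:7] → 'qex,qex'.
Captured: group 1 = 'qex'.

(0, 7)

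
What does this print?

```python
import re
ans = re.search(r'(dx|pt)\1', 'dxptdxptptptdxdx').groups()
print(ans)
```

The match spans [6:10] → 'ptpt'.
Captured: group 1 = 'pt'.

('pt',)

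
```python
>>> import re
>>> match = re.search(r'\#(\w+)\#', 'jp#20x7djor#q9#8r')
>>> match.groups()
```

('20x7djor',)

`search` walks the string left to right and returns the first match it finds.
The match spans [2:12] → '#20x7djor#'.
Captured: group 1 = '20x7djor'.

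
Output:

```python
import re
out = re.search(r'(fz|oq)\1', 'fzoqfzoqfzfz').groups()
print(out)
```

After group 1 captures some text, `\1` only succeeds where that same text appears again.
`search` walks the string left to right and returns the first match it finds.
The match spans [8:12] → 'fzfz'.
Captured: group 1 = 'fz'.

('fz',)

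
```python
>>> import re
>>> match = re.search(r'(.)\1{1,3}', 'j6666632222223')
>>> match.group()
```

'6666'

`\1` has to match the exact text group 1 already captured.
Unlike `match`, `search` isn't anchored — it looks for the pattern anywhere in the string.
The match spans [1:5] → '6666'.
Captured: group 1 = '6'.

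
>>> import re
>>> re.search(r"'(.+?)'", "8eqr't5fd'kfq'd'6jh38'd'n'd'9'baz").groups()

The match spans [4:10] → "'t5fd'".
Captured: group 1 = 't5fd'.

('t5fd',)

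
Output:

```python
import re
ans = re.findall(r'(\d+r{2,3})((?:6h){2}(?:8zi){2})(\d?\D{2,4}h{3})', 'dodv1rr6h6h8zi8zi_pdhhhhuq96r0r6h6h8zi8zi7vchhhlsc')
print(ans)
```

[('1rr', '6h6h8zi8zi', '_pdhhhh')]

The pattern matches one or more of a digit, then 2 to 3 of a literal 'r' (captured); then the literal '6h' repeated 2 times, then the literal '8zi' repeated 2 times (captured); then optionally a digit, then 2 to 4 of a non-digit, then exactly 3 of the literal 'h' (captured).
Walking the string: at [4:24] match '1rr6h6h8zi8zi_pdhhhh', groups = ('1rr', '6h6h8zi8zi', '_pdhhhh').
Multiple groups make `findall` return tuples — one 3-tuple for the one match.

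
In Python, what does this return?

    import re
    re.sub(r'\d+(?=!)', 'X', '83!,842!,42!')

'X!,X!,X!'

Because the assertion is zero-width, the text it checks is not consumed and won't appear in the result.
Matches: at [0:2] → '83'; at [4:7] → '842'; at [9:11] → '42'.
`sub` substitutes 'X' at each match site.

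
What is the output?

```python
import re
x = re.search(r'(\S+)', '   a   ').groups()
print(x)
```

('a',)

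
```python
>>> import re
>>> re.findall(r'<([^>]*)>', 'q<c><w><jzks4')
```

`findall` collects group 1 from each match (2 total).

['c', 'w']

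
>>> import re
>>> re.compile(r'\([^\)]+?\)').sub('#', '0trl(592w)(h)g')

'0trl##g'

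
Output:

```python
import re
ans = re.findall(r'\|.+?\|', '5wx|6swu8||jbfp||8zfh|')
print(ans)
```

['|6swu8|', '|jbfp|', '|8zfh|']

A `+?`/`*?`/`{m,n}?` starts at its minimum and grows only as far as needed for what follows to match.
Walking the string: at [3:10] → '|6swu8|'; at [10:16] → '|jbfp|'; at [16:22] → '|8zfh|'.
`findall` yields the raw match text (3 of them) because the pattern has no groups.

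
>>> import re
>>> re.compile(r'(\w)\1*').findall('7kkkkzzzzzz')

['7', 'k', 'z']

The backreference `\1` re-matches whatever the first group consumed, character for character.
Scanning left to right: at [0:1] match '7', group 1 = '7'; at [1:5] match 'kkkk', group 1 = 'k'; at [5:11] match 'zzzzzz', group 1 = 'z'.
`findall` collects group 1 from each match (3 total).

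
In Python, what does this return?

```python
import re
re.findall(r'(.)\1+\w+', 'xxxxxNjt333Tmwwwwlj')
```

['x']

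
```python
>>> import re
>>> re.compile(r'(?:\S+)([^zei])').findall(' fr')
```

With a single group, `findall` returns only what that group captured — 1 item.

['r']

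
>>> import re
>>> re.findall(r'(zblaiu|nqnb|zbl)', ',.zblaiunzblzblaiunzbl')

['zblaiu', 'zbl', 'zblaiu', 'zbl']

Alternation tries branches left to right and keeps the first one that lets the overall match succeed at that position.
`findall` collects group 1 from each match (4 total).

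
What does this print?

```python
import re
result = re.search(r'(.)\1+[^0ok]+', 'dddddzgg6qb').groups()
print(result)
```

('d',)

The backreference `\1` re-matches whatever the first group consumed, character for character.
`re.search` tries every starting position until one works.
The match spans [0:11] → 'dddddzgg6qb'.
Captured: group 1 = 'd'.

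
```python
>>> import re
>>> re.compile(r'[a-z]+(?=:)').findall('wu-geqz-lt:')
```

Because the assertion is zero-width, the text it checks is not consumed and won't appear in the result.
Scanning left to right: at [8:10] → 'lt'.
With no groups in the pattern, `findall` gives back each whole match — 1 here.

['lt']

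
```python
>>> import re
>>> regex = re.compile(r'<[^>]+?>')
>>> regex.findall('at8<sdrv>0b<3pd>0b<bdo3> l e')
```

['<sdrv>', '<3pd>', '<bdo3>']

Matches: at [3:9] → '<sdrv>'; at [11:16] → '<3pd>'; at [18:24] → '<bdo3>'.
With no groups in the pattern, `findall` gives back each whole match — 3 here.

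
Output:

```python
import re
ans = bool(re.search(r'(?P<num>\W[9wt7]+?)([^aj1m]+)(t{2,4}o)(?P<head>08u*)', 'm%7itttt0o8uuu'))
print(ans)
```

False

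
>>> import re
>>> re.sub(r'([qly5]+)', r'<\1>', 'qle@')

'<ql>e@'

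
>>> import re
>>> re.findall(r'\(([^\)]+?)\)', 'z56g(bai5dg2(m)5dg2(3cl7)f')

Matches: at [4:15] match '(bai5dg2(m)', group 1 = 'bai5dg2(m'; at [19:25] match '(3cl7)', group 1 = '3cl7'.
`findall` collects group 1 from each match (2 total).

['bai5dg2(m', '3cl7']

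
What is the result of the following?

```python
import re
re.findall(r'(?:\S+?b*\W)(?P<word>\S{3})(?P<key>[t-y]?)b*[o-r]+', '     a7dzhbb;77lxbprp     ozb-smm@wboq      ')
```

The pattern matches one or more of a non-whitespace character (lazy), then zero or more of a literal 'b', then a non-word character (non-capturing group); then exactly 3 of a non-whitespace character (captured as 'word'); then optionally a character in [t-y] (captured as 'key'); then zero or more of the literal 'b', then one or more of a character in [o-r].
2 groups means each result is a tuple of 2 captured strings — 2 here.

[('77l', 'x'), ('wbo', '')]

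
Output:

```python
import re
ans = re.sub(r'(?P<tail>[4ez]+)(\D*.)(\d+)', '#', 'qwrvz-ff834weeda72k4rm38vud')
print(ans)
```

Pattern: one or more of one of [4ez] (captured as 'tail'); then zero or more of a non-digit, then any character (captured); then one or more of a digit (captured).
Matches: at [4:11] → 'z-ff834'; at [12:18] → 'eeda72'; at [19:24] → '4rm38'.
`sub` substitutes '#' at each match site.

qwrv#w#k#vud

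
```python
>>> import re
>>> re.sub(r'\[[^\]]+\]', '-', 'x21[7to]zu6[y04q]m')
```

'x21-zu6-m'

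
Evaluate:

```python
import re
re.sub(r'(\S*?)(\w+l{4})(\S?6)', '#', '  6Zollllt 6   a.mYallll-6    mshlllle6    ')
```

This matches zero or more of a non-whitespace character (lazy) (captured); then one or more of a word character, then exactly 4 of a literal 'l' (captured); then optionally a non-whitespace character, then a literal '6' (captured).
Matches: at [15:26] → 'a.mYallll-6'; at [30:39] → 'mshlllle6'.
Each match is replaced by '#'.

'  6Zollllt 6   #    #    '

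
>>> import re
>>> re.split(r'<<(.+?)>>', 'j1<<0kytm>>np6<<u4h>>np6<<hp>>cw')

['j1', '0kytm', 'np6', 'u4h', 'np6', 'hp', 'cw']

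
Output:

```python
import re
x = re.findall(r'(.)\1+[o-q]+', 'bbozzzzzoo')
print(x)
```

After group 1 captures some text, `\1` only succeeds where that same text appears again.
Matches: at [0:3] match 'bbo', group 1 = 'b'; at [3:10] match 'zzzzzoo', group 1 = 'z'.
With a single group, `findall` returns only what that group captured — 2 items.

['b', 'z']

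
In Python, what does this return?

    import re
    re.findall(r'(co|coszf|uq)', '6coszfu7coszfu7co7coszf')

['co', 'co', 'co', 'co']

Branches in `(...|...)` are attempted left-to-right; the first branch that allows the whole pattern to succeed is taken.
Scanning left to right: at [1:3] match 'co', group 1 = 'co'; at [8:10] match 'co', group 1 = 'co'; at [15:17] match 'co', group 1 = 'co'; at [18:20] match 'co', group 1 = 'co'.
Because there's exactly one group, `findall` drops the full match and keeps group 1 from each hit.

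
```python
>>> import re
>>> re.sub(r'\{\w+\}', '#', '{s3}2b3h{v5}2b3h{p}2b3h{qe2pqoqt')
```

'#2b3h#2b3h#2b3h{qe2pqoqt'

Every occurrence is swapped for '#'.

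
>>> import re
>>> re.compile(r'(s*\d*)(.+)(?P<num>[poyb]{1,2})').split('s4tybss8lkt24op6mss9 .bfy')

['', 's4', 'tybss8lkt24op6mss9 .bf', 'y', '']

`re.split` interleaves the captured-group text with the surrounding fragments.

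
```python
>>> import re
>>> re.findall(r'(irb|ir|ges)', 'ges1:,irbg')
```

['ges', 'irb']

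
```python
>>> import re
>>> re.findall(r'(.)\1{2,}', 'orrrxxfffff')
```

After group 1 captures some text, `\1` only succeeds where that same text appears again.
`findall` collects group 1 from each match (2 total).

['r', 'f']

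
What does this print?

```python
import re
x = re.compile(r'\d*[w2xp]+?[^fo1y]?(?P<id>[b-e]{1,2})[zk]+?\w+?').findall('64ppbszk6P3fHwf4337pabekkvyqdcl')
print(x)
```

['be']

Pattern: zero or more of a digit, then one or more of one of [w2xp] (lazy), then optionally any character except [fo1y]; then 1 to 2 of a character in [b-e] (captured as 'id'); then one or more of one of [zk] (lazy), then one or more of a word character (lazy).
Walking the string: at [15:25] match '4337pabekk', group 1 = 'be'.
With a single group, `findall` returns only what that group captured — 1 item.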